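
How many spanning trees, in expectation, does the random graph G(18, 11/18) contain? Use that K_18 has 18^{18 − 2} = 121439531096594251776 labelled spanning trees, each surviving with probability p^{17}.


K_18 has 18^{18 − 2} = 121439531096594251776 labelled spanning trees.
For each such spanning tree H, let X_H = 1 if all 17 edges of H are present in G. Then P[X_H = 1] = p^{17} = (11/18)^{17} = 505447028499293771/2185911559738696531968.
By linearity of expectation: E[X] = Σ_H E[X_H] = 121439531096594251776 · p^{17} = 121439531096594251776 · 505447028499293771/2185911559738696531968 = 505447028499293771/18.
Numerically: E[X] ≈ 2.80804e+16.

E[X] = 121439531096594251776 · (11/18)^{17} = 505447028499293771/18 ≈ 2.80804e+16.


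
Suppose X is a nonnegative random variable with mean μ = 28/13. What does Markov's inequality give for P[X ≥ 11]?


μ = E[X] = 28/13, a = 11.
Markov: P[X ≥ 11] ≤ μ/a = (28/13)/11 = 28/143.
Numerically: ≈ 0.1958.
(Since a = 11 > μ = 2.1538, the bound 28/143 is < 1 and informative.)

P[X ≥ 11] ≤ 28/143 ≈ 0.1958.


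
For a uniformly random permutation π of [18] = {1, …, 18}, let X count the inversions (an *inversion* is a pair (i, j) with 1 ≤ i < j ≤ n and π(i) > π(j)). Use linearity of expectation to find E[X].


Write X = Σ X_I over the C(18, 2) = 153 pairs i < j, with X_I the indicator of one inversion.
There are 153 indicators.
For each fixed pair i < j, the values π(i) and π(j) are two distinct elements of {1, …, 18} in uniformly random order; by symmetry P[π(i) > π(j)] = 1/2.
By linearity: E[X] = 153 · (1/2) = C(18, 2) · (1/2) = 153/2 = 153/2 ≈ 76.5000.

E[X] = 153/2 = 76.5000.


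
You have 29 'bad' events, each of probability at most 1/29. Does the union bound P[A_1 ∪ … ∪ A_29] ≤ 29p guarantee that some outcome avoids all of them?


Union bound: P[∪_{i=1}^{29} A_i] ≤ Σ_i P[A_i] ≤ 29·p = 29·(1/29) = 1.
Numerically: 1 ≈ 1.000000.
Is 1 < 1? NO.
Since the bound 1 is ≥ 1, the union bound is uninformative here; it does NOT by itself certify existence.

29·p = 1 ≈ 1.000000; existence NOT certified by the union bound.


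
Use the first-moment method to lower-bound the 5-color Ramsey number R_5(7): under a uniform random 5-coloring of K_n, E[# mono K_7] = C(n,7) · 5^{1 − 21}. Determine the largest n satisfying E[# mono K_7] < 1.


We need C(n, 7) · 5^{1 − 21} < 1, i.e. C(n, 7) < 5^{21 − 1} = 95367431640625.
Check values of n near the boundary:
  n = 335: C(335, 7) = 88202498238195; 88202498238195 < 95367431640625? YES
  n = 336: C(336, 7) = 90079147136880; 90079147136880 < 95367431640625? YES
  n = 337: C(337, 7) = 91989916924632; 91989916924632 < 95367431640625? YES
  n = 338: C(338, 7) = 93935323022736; 93935323022736 < 95367431640625? YES
  n = 339: C(339, 7) = 95915887062372; 95915887062372 < 95367431640625? NO
  n = 340: C(340, 7) = 97932136940560; 97932136940560 < 95367431640625? NO
  n = 341: C(341, 7) = 99984606876440; 99984606876440 < 95367431640625? NO
The largest n with C(n, 7) < 95367431640625 is n = 338 (where E[X] = 93935323022736/95367431640625 ≈ 0.984983). Hence R_5(7) > 338, i.e. R_5(7) ≥ 339.

Largest n = 338; hence R_5(7) > 338.


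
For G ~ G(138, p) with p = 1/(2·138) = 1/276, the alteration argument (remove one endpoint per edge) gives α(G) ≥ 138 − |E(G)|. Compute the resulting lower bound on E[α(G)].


E[|E(G)|] = C(138, 2)·p = 9453 · (1/276) = 137/4.
E[α(G)] ≥ n − E[|E(G)|] = 138 − 137/4 = 415/4.
Numerically: ≈ 103.750.
(This is only a lower bound; the true E[α(G)] may be larger.)

E[α(G)] ≥ 415/4 ≈ 103.750.


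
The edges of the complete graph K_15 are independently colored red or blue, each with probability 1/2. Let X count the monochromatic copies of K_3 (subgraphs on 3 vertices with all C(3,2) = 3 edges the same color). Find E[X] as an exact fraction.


Let X = Σ_S X_S over the C(15, 3) = 455 subsets S of size 3, where X_S = 1 if the K_3 on S is monochromatic.
For a fixed S, the K_3 on S has C(3, 2) = 3 edges. P[all 3 edges red] = (1/2)^3, and likewise for blue, so P[monochromatic] = 2·(1/2)^3 = 2^{1 − 3} = 1/4.
By linearity of expectation: E[X] = C(15, 3) · 2^{1 − 3} = 455 · 1/4 = 455/4.
Numerically: E[X] ≈ 113.7500.

E[X] = C(15,3)·2^(1−C(3,2)) = 455/4 ≈ 113.7500.


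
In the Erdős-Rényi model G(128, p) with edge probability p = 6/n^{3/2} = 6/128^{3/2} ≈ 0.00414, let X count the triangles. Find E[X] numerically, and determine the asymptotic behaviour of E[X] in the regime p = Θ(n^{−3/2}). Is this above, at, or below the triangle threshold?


Number of potential triangles: C(128, 3) = 341376.
Each occurs with probability p³ ≈ (0.00414)³ ≈ 7.11228e-08.
By linearity: E[X] = C(128, 3)·p³ ≈ 341376 · 7.11228e-08 ≈ 0.024.
Since α = 3/2 > 1, p = c/n^{3/2} = o(1/n) is below the triangle threshold p ~ 1/n. Asymptotically E[X] ~ (c³/6)·n^{3(1−α)} = (6³/6)·n^{-1.5} → 0, so by Markov's inequality G has no triangles w.h.p.

E[X] ≈ 0.024; in regime p = Θ(1/n^{3/2}) E[X] tends to 0 (below the triangle threshold p ~ 1/n).


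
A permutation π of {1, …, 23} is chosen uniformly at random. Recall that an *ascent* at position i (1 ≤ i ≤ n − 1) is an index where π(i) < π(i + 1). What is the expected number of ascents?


Write X = Σ X_I over i = 1, …, 22, with X_I the indicator of one ascent.
There are 22 indicators.
For each fixed i, the pair (π(i), π(i+1)) is a uniformly random ordered pair of distinct values from {1, …, 23}; by symmetry P[π(i) < π(i+1)] = 1/2.
By linearity: E[X] = 22 · (1/2) = (23 − 1) · (1/2) = 11 ≈ 11.000000.

E[X] = 11 = 11.000000.


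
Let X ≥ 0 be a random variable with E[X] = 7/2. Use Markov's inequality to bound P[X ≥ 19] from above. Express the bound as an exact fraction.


μ = E[X] = 7/2, a = 19.
Markov: P[X ≥ 19] ≤ μ/a = (7/2)/19 = 7/38.
Numerically: ≈ 0.1842.
(Since a = 19 > μ = 3.5000, the bound 7/38 is < 1 and informative.)

P[X ≥ 19] ≤ 7/38 ≈ 0.1842.


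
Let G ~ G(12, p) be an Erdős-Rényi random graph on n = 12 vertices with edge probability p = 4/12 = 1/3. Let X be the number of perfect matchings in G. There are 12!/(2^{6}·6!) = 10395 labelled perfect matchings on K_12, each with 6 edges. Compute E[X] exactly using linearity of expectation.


K_12 has 12!/(2^{6}·6!) = 10395 labelled perfect matchings.
For each such perfect matching H, let X_H = 1 if all 6 edges of H are present in G. Then P[X_H = 1] = p^{6} = (1/3)^{6} = 1/729.
By linearity: E[X] = Σ_H E[X_H] = 10395 · p^{6} = 10395 · 1/729 = 385/27.
Numerically: E[X] ≈ 14.26.

E[X] = 10395 · (1/3)^{6} = 385/27 ≈ 14.26.


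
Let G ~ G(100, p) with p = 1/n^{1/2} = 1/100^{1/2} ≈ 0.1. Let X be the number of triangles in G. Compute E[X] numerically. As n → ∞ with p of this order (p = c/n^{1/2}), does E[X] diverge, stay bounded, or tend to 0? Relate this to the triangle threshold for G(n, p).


Number of potential triangles: C(100, 3) = 161700.
Each occurs with probability p³ ≈ (0.1)³ ≈ 1.0000000e-03.
By linearity: E[X] = C(100, 3)·p³ ≈ 161700 · 1.0000000e-03 ≈ 161.70000.
Since α = 1/2 < 1, p = c/n^{1/2} ≫ 1/n is above the triangle threshold p ~ 1/n. Asymptotically E[X] ~ (c³/6)·n^{3(1−α)} = (1³/6)·n^{1.5} → ∞; triangles are abundant w.h.p.

E[X] ≈ 161.70000; in regime p = Θ(1/n^{1/2}) E[X] diverges (above the triangle threshold p ~ 1/n).


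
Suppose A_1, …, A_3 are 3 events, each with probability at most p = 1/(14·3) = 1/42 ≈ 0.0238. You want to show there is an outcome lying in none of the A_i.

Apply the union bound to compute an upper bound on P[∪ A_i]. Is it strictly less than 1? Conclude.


Union bound: P[∪_{i=1}^{3} A_i] ≤ Σ_i P[A_i] ≤ 3·p = 3·(1/42) = 1/14.
Numerically: 1/14 ≈ 0.0714.
Is 1/14 < 1? YES.
Since P[∪ A_i] ≤ 1/14 < 1, the complement has P[∩ A_i^c] ≥ 1 − 1/14 = 13/14 > 0, so some outcome avoids every A_i.

3·p = 1/14 ≈ 0.0714; existence CERTIFIED by the union bound.


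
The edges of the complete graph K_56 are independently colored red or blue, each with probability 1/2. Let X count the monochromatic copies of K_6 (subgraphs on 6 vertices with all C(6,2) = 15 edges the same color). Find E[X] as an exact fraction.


Let X = Σ_S X_S over the C(56, 6) = 32468436 subsets S of size 6, where X_S = 1 if the K_6 on S is monochromatic.
For a fixed S, the K_6 on S has C(6, 2) = 15 edges. P[all 15 edges red] = (1/2)^15, and likewise for blue, so P[monochromatic] = 2·(1/2)^15 = 2^{1 − 15} = 1/16384.
By linearity: E[X] = C(56, 6) · 2^{1 − 15} = 32468436 · 1/16384 = 8117109/4096.
Numerically: E[X] ≈ 1981.716.

E[X] = C(56,6)·2^(1−C(6,2)) = 8117109/4096 ≈ 1981.716.


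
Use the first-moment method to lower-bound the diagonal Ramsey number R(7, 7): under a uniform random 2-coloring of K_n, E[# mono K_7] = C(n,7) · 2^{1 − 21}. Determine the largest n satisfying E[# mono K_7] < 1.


We need C(n, 7) · 2^{1 − 21} < 1, i.e. C(n, 7) < 2^{21 − 1} = 1048576.
Check values of n near the boundary:
  n = 26: C(26, 7) = 657800; 657800 < 1048576? YES
  n = 27: C(27, 7) = 888030; 888030 < 1048576? YES
  n = 28: C(28, 7) = 1184040; 1184040 < 1048576? NO
  n = 29: C(29, 7) = 1560780; 1560780 < 1048576? NO
The largest n with C(n, 7) < 1048576 is n = 27 (where E[X] = 444015/524288 ≈ 0.84689). Hence R(7, 7) > 27, i.e. R(7, 7) ≥ 28.

Largest n = 27; hence R(7, 7) > 27.


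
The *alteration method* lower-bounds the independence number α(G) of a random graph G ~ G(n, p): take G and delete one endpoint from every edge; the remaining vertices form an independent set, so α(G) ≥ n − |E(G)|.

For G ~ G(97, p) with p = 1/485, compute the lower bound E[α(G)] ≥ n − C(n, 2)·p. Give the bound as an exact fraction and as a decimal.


E[|E(G)|] = C(97, 2)·p = 4656 · (1/485) = 48/5.
E[α(G)] ≥ n − E[|E(G)|] = 97 − 48/5 = 437/5.
Numerically: ≈ 87.400.
(This is only a lower bound; the true E[α(G)] may be larger.)

E[α(G)] ≥ 437/5 ≈ 87.400.


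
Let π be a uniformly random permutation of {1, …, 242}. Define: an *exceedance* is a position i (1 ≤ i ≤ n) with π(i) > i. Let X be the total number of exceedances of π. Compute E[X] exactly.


Write X = Σ_{i=1}^{242} X_i, where X_i = 1_{π(i) > i}.
For each fixed i, π(i) is uniform over {1, …, 242} (marginal of a uniform permutation), so P[π(i) > i] = (n − i)/n. Summing: Σ_{i=1}^{242} (n − i)/n = (0 + 1 + … + 241)/242 = 242(242 − 1)/(2·242) = (242 − 1)/2.
Hence E[X] = Σ_{i=1}^{242} (242 − i)/242 = 241/2 ≈ 120.50000.

E[X] = 241/2 = 120.50000.


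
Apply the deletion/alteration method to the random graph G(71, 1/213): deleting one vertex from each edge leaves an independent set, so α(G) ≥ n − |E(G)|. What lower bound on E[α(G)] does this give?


E[|E(G)|] = C(71, 2)·p = 2485 · (1/213) = 35/3.
E[α(G)] ≥ n − E[|E(G)|] = 71 − 35/3 = 178/3.
Numerically: ≈ 59.3333.
(This is only a lower bound; the true E[α(G)] may be larger.)

E[α(G)] ≥ 178/3 ≈ 59.3333.


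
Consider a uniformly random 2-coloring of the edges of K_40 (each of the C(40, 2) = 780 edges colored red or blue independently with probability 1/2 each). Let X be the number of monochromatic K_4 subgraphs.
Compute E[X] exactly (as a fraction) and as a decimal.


Let X = Σ_S X_S over the C(40, 4) = 91390 subsets S of size 4, where X_S = 1 if the K_4 on S is monochromatic.
For a fixed S, the K_4 on S has C(4, 2) = 6 edges. P[all 6 edges red] = (1/2)^6, and likewise for blue, so P[monochromatic] = 2·(1/2)^6 = 2^{1 − 6} = 1/32.
By linearity: E[X] = C(40, 4) · 2^{1 − 6} = 91390 · 1/32 = 45695/16.
Numerically: E[X] ≈ 2855.93750.

E[X] = C(40,4)·2^(1−C(4,2)) = 45695/16 ≈ 2855.93750.


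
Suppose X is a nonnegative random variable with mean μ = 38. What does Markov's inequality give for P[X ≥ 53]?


μ = E[X] = 38, a = 53.
Markov: P[X ≥ 53] ≤ μ/a = (38)/53 = 38/53.
Numerically: ≈ 0.716981.
(Since a = 53 > μ = 38.000000, the bound 38/53 is < 1 and informative.)

P[X ≥ 53] ≤ 38/53 ≈ 0.716981.


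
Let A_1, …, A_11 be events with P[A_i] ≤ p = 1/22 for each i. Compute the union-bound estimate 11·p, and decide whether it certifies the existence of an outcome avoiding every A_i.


Union bound: P[∪_{i=1}^{11} A_i] ≤ Σ_i P[A_i] ≤ 11·p = 11·(1/22) = 1/2.
Numerically: 1/2 ≈ 0.5000000.
Is 1/2 < 1? YES.
Since P[∪ A_i] ≤ 1/2 < 1, the complement has P[∩ A_i^c] ≥ 1 − 1/2 = 1/2 > 0, so some outcome avoids every A_i.

11·p = 1/2 ≈ 0.5000000; existence CERTIFIED by the union bound.


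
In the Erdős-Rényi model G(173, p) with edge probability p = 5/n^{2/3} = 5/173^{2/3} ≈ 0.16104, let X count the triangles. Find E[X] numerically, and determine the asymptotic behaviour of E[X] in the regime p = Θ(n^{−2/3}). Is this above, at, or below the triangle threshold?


Number of potential triangles: C(173, 3) = 848046.
Each occurs with probability p³ ≈ (0.16104)³ ≈ 4.1765512e-03.
By linearity: E[X] = C(173, 3)·p³ ≈ 848046 · 4.1765512e-03 ≈ 3541.90751.
Since α = 2/3 < 1, p = c/n^{2/3} ≫ 1/n is above the triangle threshold p ~ 1/n. Asymptotically E[X] ~ (c³/6)·n^{3(1−α)} = (5³/6)·n^{1} → ∞; triangles are abundant w.h.p.

E[X] ≈ 3541.90751; in regime p = Θ(1/n^{2/3}) E[X] diverges (above the triangle threshold p ~ 1/n).


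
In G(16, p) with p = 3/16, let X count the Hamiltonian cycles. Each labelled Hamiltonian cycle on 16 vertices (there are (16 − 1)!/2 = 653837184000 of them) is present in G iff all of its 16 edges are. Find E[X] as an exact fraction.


K_16 has (16 − 1)!/2 = 653837184000 labelled Hamiltonian cycles.
For each such Hamiltonian cycle H, let X_H = 1 if all 16 edges of H are present in G. Then P[X_H = 1] = p^{16} = (3/16)^{16} = 43046721/18446744073709551616.
Summing the indicators: E[X] = Σ_H E[X_H] = 653837184000 · p^{16} = 653837184000 · 43046721/18446744073709551616 = 27485885585032875/18014398509481984.
Numerically: E[X] ≈ 1.52577.

E[X] = 653837184000 · (3/16)^{16} = 27485885585032875/18014398509481984 ≈ 1.52577.


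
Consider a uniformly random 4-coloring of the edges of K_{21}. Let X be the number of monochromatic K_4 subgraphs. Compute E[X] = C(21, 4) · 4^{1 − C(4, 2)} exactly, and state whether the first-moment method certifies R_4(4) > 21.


E[X] = C(21, 4) · 4^{1 − 6} = 5985 · 4^{−5} = 5985/1024.
As a reduced fraction: E[X] = 5985/1024 ≈ 5.844727.
Is E[X] < 1? NO.
Since E[X] ≥ 1, the first-moment bound is inconclusive at n = 21; it does NOT by itself certify R_4(4) > 21.

E[X] = 5985/1024 ≈ 5.844727; E[X] ≥ 1; first-moment method inconclusive here.


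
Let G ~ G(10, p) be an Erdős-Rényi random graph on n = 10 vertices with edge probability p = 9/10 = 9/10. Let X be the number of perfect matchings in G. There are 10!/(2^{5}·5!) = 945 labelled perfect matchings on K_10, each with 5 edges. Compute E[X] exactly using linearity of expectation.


K_10 has 10!/(2^{5}·5!) = 945 labelled perfect matchings.
For each such perfect matching H, let X_H = 1 if all 5 edges of H are present in G. Then P[X_H = 1] = p^{5} = (9/10)^{5} = 59049/100000.
By linearity: E[X] = Σ_H E[X_H] = 945 · p^{5} = 945 · 59049/100000 = 11160261/20000.
Numerically: E[X] ≈ 558.013.

E[X] = 945 · (9/10)^{5} = 11160261/20000 ≈ 558.013.


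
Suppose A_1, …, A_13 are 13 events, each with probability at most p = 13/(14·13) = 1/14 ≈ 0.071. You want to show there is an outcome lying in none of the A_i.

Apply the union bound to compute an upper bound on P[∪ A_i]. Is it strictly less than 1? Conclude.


Union bound: P[∪_{i=1}^{13} A_i] ≤ Σ_i P[A_i] ≤ 13·p = 13·(1/14) = 13/14.
Numerically: 13/14 ≈ 0.929.
Is 13/14 < 1? YES.
Since P[∪ A_i] ≤ 13/14 < 1, the complement has P[∩ A_i^c] ≥ 1 − 13/14 = 1/14 > 0, so some outcome avoids every A_i.

13·p = 13/14 ≈ 0.929; existence CERTIFIED by the union bound.


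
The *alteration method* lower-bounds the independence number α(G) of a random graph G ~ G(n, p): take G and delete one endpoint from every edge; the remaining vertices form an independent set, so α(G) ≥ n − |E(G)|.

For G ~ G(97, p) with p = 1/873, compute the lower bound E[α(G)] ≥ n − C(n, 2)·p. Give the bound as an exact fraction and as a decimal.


E[|E(G)|] = C(97, 2)·p = 4656 · (1/873) = 16/3.
E[α(G)] ≥ n − E[|E(G)|] = 97 − 16/3 = 275/3.
Numerically: ≈ 91.666667.
(This is only a lower bound; the true E[α(G)] may be larger.)

E[α(G)] ≥ 275/3 ≈ 91.666667.


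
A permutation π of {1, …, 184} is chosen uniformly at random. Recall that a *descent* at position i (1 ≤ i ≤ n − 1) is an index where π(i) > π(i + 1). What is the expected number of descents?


Write X = Σ X_I over i = 1, …, 183, with X_I the indicator of one descent.
There are 183 indicators.
For each fixed i, the pair (π(i), π(i+1)) is a uniformly random ordered pair of distinct values from {1, …, 184}; by symmetry P[π(i) > π(i+1)] = 1/2.
By linearity: E[X] = 183 · (1/2) = (184 − 1) · (1/2) = 183/2 ≈ 91.5000.

E[X] = 183/2 = 91.5000.


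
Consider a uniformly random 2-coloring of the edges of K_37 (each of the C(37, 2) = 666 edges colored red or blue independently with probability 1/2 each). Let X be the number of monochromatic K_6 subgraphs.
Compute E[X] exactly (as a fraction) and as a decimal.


Let X = Σ_S X_S over the C(37, 6) = 2324784 subsets S of size 6, where X_S = 1 if the K_6 on S is monochromatic.
For a fixed S, the K_6 on S has C(6, 2) = 15 edges. P[all 15 edges red] = (1/2)^15, and likewise for blue, so P[monochromatic] = 2·(1/2)^15 = 2^{1 − 15} = 1/16384.
By linearity of expectation: E[X] = C(37, 6) · 2^{1 − 15} = 2324784 · 1/16384 = 145299/1024.
Numerically: E[X] ≈ 141.894.

E[X] = C(37,6)·2^(1−C(6,2)) = 145299/1024 ≈ 141.894.


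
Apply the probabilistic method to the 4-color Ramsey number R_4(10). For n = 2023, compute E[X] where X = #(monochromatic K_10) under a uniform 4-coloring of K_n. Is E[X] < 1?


E[X] = C(2023, 10) · 4^{1 − 45} = 309399856285778485315440716 · 4^{−44} = 309399856285778485315440716/309485009821345068724781056.
As a reduced fraction: E[X] = 77349964071444621328860179/77371252455336267181195264 ≈ 0.9997249.
Is E[X] < 1? YES.
Since E[X] < 1, there exists a 4-coloring of K_{2023} with no monochromatic K_10; hence R_4(10) > 2023.

E[X] = 77349964071444621328860179/77371252455336267181195264 ≈ 0.9997249; E[X] < 1, so R_4(10) > 2023.


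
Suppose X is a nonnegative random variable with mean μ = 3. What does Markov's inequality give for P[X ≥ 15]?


μ = E[X] = 3, a = 15.
Markov: P[X ≥ 15] ≤ μ/a = (3)/15 = 1/5.
Numerically: ≈ 0.200000.
(Since a = 15 > μ = 3.000000, the bound 1/5 is < 1 and informative.)

P[X ≥ 15] ≤ 1/5 ≈ 0.200000.


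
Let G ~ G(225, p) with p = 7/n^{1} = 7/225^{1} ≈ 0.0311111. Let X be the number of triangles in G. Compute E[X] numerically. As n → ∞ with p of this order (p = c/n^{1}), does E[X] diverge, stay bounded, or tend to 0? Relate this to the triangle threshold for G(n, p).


Number of potential triangles: C(225, 3) = 1873200.
Each occurs with probability p³ ≈ (0.0311111)³ ≈ 3.01124829e-05.
By linearity: E[X] = C(225, 3)·p³ ≈ 1873200 · 3.01124829e-05 ≈ 56.406703.
Here α = 1, so p = 7/n is exactly at the triangle threshold p ~ 1/n. Asymptotically E[X] → c³/6 = 7³/6 = 343/6 ≈ 57.166667, a bounded constant. In this regime the triangle count is asymptotically Poisson(c³/6).

E[X] ≈ 56.406703; in regime p = Θ(1/n^{1}) E[X] stays bounded (at the triangle threshold p ~ 1/n).


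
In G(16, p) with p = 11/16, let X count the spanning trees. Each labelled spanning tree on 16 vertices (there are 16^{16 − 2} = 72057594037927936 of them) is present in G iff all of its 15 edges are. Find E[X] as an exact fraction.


K_16 has 16^{16 − 2} = 72057594037927936 labelled spanning trees.
For each such spanning tree H, let X_H = 1 if all 15 edges of H are present in G. Then P[X_H = 1] = p^{15} = (11/16)^{15} = 4177248169415651/1152921504606846976.
By linearity of expectation: E[X] = Σ_H E[X_H] = 72057594037927936 · p^{15} = 72057594037927936 · 4177248169415651/1152921504606846976 = 4177248169415651/16.
Numerically: E[X] ≈ 2.6108e+14.

E[X] = 72057594037927936 · (11/16)^{15} = 4177248169415651/16 ≈ 2.6108e+14.


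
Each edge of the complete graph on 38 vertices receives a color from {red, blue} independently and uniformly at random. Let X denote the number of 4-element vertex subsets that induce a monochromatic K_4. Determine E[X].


Let X = Σ_S X_S over the C(38, 4) = 73815 subsets S of size 4, where X_S = 1 if the K_4 on S is monochromatic.
For a fixed S, the K_4 on S has C(4, 2) = 6 edges. P[all 6 edges red] = (1/2)^6, and likewise for blue, so P[monochromatic] = 2·(1/2)^6 = 2^{1 − 6} = 1/32.
By linearity: E[X] = C(38, 4) · 2^{1 − 6} = 73815 · 1/32 = 73815/32.
Numerically: E[X] ≈ 2306.7188.

E[X] = C(38,4)·2^(1−C(4,2)) = 73815/32 ≈ 2306.7188.


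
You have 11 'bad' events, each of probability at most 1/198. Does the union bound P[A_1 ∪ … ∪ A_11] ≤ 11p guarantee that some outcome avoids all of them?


Union bound: P[∪_{i=1}^{11} A_i] ≤ Σ_i P[A_i] ≤ 11·p = 11·(1/198) = 1/18.
Numerically: 1/18 ≈ 0.05556.
Is 1/18 < 1? YES.
Since P[∪ A_i] ≤ 1/18 < 1, the complement has P[∩ A_i^c] ≥ 1 − 1/18 = 17/18 > 0, so some outcome avoids every A_i.

11·p = 1/18 ≈ 0.05556; existence CERTIFIED by the union bound.


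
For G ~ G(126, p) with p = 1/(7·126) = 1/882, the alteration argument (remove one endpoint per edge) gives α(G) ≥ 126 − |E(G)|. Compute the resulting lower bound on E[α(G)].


E[|E(G)|] = C(126, 2)·p = 7875 · (1/882) = 125/14.
E[α(G)] ≥ n − E[|E(G)|] = 126 − 125/14 = 1639/14.
Numerically: ≈ 117.071.
(This is only a lower bound; the true E[α(G)] may be larger.)

E[α(G)] ≥ 1639/14 ≈ 117.071.


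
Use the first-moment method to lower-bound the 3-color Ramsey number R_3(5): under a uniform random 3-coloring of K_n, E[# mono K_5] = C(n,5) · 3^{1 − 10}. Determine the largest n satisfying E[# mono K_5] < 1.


We need C(n, 5) · 3^{1 − 10} < 1, i.e. C(n, 5) < 3^{10 − 1} = 19683.
Check values of n near the boundary:
  n = 15: C(15, 5) = 3003; 3003 < 19683? YES
  n = 16: C(16, 5) = 4368; 4368 < 19683? YES
  n = 17: C(17, 5) = 6188; 6188 < 19683? YES
  n = 18: C(18, 5) = 8568; 8568 < 19683? YES
  n = 19: C(19, 5) = 11628; 11628 < 19683? YES
  n = 20: C(20, 5) = 15504; 15504 < 19683? YES
  n = 21: C(21, 5) = 20349; 20349 < 19683? NO
  n = 22: C(22, 5) = 26334; 26334 < 19683? NO
  n = 23: C(23, 5) = 33649; 33649 < 19683? NO
The largest n with C(n, 5) < 19683 is n = 20 (where E[X] = 5168/6561 ≈ 0.7876848). Hence R_3(5) > 20, i.e. R_3(5) ≥ 21.

Largest n = 20; hence R_3(5) > 20.


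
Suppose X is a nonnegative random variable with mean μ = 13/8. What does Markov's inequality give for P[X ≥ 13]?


μ = E[X] = 13/8, a = 13.
Markov: P[X ≥ 13] ≤ μ/a = (13/8)/13 = 1/8.
Numerically: ≈ 0.125000.
(Since a = 13 > μ = 1.625000, the bound 1/8 is < 1 and informative.)

P[X ≥ 13] ≤ 1/8 ≈ 0.125000.


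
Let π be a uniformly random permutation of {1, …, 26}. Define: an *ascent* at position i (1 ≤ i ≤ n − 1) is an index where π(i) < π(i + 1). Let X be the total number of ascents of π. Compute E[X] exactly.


Write X = Σ X_I over i = 1, …, 25, with X_I the indicator of one ascent.
There are 25 indicators.
For each fixed i, the pair (π(i), π(i+1)) is a uniformly random ordered pair of distinct values from {1, …, 26}; by symmetry P[π(i) < π(i+1)] = 1/2.
By linearity: E[X] = 25 · (1/2) = (26 − 1) · (1/2) = 25/2 ≈ 12.500000.

E[X] = 25/2 = 12.500000.


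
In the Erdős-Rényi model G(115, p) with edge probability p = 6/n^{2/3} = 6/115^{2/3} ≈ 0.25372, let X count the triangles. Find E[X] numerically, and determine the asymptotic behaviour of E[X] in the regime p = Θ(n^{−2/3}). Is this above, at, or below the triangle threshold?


Number of potential triangles: C(115, 3) = 246905.
Each occurs with probability p³ ≈ (0.25372)³ ≈ 1.6332703e-02.
By linearity: E[X] = C(115, 3)·p³ ≈ 246905 · 1.6332703e-02 ≈ 4032.62609.
Since α = 2/3 < 1, p = c/n^{2/3} ≫ 1/n is above the triangle threshold p ~ 1/n. Asymptotically E[X] ~ (c³/6)·n^{3(1−α)} = (6³/6)·n^{1} → ∞; triangles are abundant w.h.p.

E[X] ≈ 4032.62609; in regime p = Θ(1/n^{2/3}) E[X] diverges (above the triangle threshold p ~ 1/n).


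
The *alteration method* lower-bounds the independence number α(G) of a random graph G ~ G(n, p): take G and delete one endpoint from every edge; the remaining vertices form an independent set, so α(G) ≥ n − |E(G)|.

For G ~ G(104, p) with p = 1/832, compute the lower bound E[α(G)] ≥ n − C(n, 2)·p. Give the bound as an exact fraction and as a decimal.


E[|E(G)|] = C(104, 2)·p = 5356 · (1/832) = 103/16.
E[α(G)] ≥ n − E[|E(G)|] = 104 − 103/16 = 1561/16.
Numerically: ≈ 97.562500.
(This is only a lower bound; the true E[α(G)] may be larger.)

E[α(G)] ≥ 1561/16 ≈ 97.562500.


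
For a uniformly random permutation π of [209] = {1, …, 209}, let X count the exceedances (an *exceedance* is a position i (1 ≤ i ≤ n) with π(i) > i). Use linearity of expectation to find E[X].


Write X = Σ_{i=1}^{209} X_i, where X_i = 1_{π(i) > i}.
For each fixed i, π(i) is uniform over {1, …, 209} (marginal of a uniform permutation), so P[π(i) > i] = (n − i)/n. Summing: Σ_{i=1}^{209} (n − i)/n = (0 + 1 + … + 208)/209 = 209(209 − 1)/(2·209) = (209 − 1)/2.
Hence E[X] = Σ_{i=1}^{209} (209 − i)/209 = 104 ≈ 104.0000.

E[X] = 104 = 104.0000.


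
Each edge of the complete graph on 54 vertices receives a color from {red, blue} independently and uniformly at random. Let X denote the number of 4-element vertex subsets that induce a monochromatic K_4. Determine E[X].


Let X = Σ_S X_S over the C(54, 4) = 316251 subsets S of size 4, where X_S = 1 if the K_4 on S is monochromatic.
For a fixed S, the K_4 on S has C(4, 2) = 6 edges. P[all 6 edges red] = (1/2)^6, and likewise for blue, so P[monochromatic] = 2·(1/2)^6 = 2^{1 − 6} = 1/32.
By linearity: E[X] = C(54, 4) · 2^{1 − 6} = 316251 · 1/32 = 316251/32.
Numerically: E[X] ≈ 9882.8438.

E[X] = C(54,4)·2^(1−C(4,2)) = 316251/32 ≈ 9882.8438.


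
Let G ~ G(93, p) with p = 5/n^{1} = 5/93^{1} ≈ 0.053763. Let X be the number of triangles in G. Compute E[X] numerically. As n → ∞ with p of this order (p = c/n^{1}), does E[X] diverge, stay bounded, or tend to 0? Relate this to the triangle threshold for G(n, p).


Number of potential triangles: C(93, 3) = 129766.
Each occurs with probability p³ ≈ (0.053763)³ ≈ 1.5540363e-04.
By linearity: E[X] = C(93, 3)·p³ ≈ 129766 · 1.5540363e-04 ≈ 20.16611.
Here α = 1, so p = 5/n is exactly at the triangle threshold p ~ 1/n. Asymptotically E[X] → c³/6 = 5³/6 = 125/6 ≈ 20.83333, a bounded constant. In this regime the triangle count is asymptotically Poisson(c³/6).

E[X] ≈ 20.16611; in regime p = Θ(1/n^{1}) E[X] stays bounded (at the triangle threshold p ~ 1/n).


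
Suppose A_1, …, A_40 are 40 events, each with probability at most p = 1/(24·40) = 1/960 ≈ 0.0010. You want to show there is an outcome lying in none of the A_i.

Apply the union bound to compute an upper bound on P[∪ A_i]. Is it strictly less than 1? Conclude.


Union bound: P[∪_{i=1}^{40} A_i] ≤ Σ_i P[A_i] ≤ 40·p = 40·(1/960) = 1/24.
Numerically: 1/24 ≈ 0.0417.
Is 1/24 < 1? YES.
Since P[∪ A_i] ≤ 1/24 < 1, the complement has P[∩ A_i^c] ≥ 1 − 1/24 = 23/24 > 0, so some outcome avoids every A_i.

40·p = 1/24 ≈ 0.0417; existence CERTIFIED by the union bound.


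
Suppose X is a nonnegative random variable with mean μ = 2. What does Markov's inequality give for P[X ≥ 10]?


μ = E[X] = 2, a = 10.
Markov: P[X ≥ 10] ≤ μ/a = (2)/10 = 1/5.
Numerically: ≈ 0.2000.
(Since a = 10 > μ = 2.0000, the bound 1/5 is < 1 and informative.)

P[X ≥ 10] ≤ 1/5 ≈ 0.2000.


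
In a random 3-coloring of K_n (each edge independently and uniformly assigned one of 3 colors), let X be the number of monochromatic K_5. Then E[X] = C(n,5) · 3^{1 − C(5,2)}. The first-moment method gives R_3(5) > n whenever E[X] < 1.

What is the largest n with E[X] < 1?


We need C(n, 5) · 3^{1 − 10} < 1, i.e. C(n, 5) < 3^{10 − 1} = 19683.
Check values of n near the boundary:
  n = 15: C(15, 5) = 3003; 3003 < 19683? YES
  n = 16: C(16, 5) = 4368; 4368 < 19683? YES
  n = 17: C(17, 5) = 6188; 6188 < 19683? YES
  n = 18: C(18, 5) = 8568; 8568 < 19683? YES
  n = 19: C(19, 5) = 11628; 11628 < 19683? YES
  n = 20: C(20, 5) = 15504; 15504 < 19683? YES
  n = 21: C(21, 5) = 20349; 20349 < 19683? NO
  n = 22: C(22, 5) = 26334; 26334 < 19683? NO
  n = 23: C(23, 5) = 33649; 33649 < 19683? NO
The largest n with C(n, 5) < 19683 is n = 20 (where E[X] = 5168/6561 ≈ 0.787685). Hence R_3(5) > 20, i.e. R_3(5) ≥ 21.

Largest n = 20; hence R_3(5) > 20.


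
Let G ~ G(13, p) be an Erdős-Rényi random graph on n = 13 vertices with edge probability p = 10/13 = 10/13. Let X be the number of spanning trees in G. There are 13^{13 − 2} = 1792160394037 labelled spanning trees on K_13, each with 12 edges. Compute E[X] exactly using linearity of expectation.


K_13 has 13^{13 − 2} = 1792160394037 labelled spanning trees.
For each such spanning tree H, let X_H = 1 if all 12 edges of H are present in G. Then P[X_H = 1] = p^{12} = (10/13)^{12} = 1000000000000/23298085122481.
Summing the indicators: E[X] = Σ_H E[X_H] = 1792160394037 · p^{12} = 1792160394037 · 1000000000000/23298085122481 = 1000000000000/13.
Numerically: E[X] ≈ 7.69e+10.

E[X] = 1792160394037 · (10/13)^{12} = 1000000000000/13 ≈ 7.69e+10.


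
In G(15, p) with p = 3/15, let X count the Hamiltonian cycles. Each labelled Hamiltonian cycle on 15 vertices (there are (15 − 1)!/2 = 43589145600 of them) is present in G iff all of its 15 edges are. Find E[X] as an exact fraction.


K_15 has (15 − 1)!/2 = 43589145600 labelled Hamiltonian cycles.
For each such Hamiltonian cycle H, let X_H = 1 if all 15 edges of H are present in G. Then P[X_H = 1] = p^{15} = (1/5)^{15} = 1/30517578125.
Summing the indicators: E[X] = Σ_H E[X_H] = 43589145600 · p^{15} = 43589145600 · 1/30517578125 = 1743565824/1220703125.
Numerically: E[X] ≈ 1.428.

E[X] = 43589145600 · (1/5)^{15} = 1743565824/1220703125 ≈ 1.428.


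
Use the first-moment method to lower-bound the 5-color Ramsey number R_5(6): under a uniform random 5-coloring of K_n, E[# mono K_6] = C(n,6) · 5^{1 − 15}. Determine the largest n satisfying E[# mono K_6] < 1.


We need C(n, 6) · 5^{1 − 15} < 1, i.e. C(n, 6) < 5^{15 − 1} = 6103515625.
Check values of n near the boundary:
  n = 128: C(128, 6) = 5423611200; 5423611200 < 6103515625? YES
  n = 129: C(129, 6) = 5688177600; 5688177600 < 6103515625? YES
  n = 130: C(130, 6) = 5963412000; 5963412000 < 6103515625? YES
  n = 131: C(131, 6) = 6249655776; 6249655776 < 6103515625? NO
The largest n with C(n, 6) < 6103515625 is n = 130 (where E[X] = 47707296/48828125 ≈ 0.9770). Hence R_5(6) > 130, i.e. R_5(6) ≥ 131.

Largest n = 130; hence R_5(6) > 130.


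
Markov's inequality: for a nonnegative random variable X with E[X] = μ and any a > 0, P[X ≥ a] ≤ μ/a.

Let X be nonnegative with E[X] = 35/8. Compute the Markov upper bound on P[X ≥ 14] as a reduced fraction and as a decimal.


μ = E[X] = 35/8, a = 14.
Markov: P[X ≥ 14] ≤ μ/a = (35/8)/14 = 5/16.
Numerically: ≈ 0.312.
(Since a = 14 > μ = 4.375, the bound 5/16 is < 1 and informative.)

P[X ≥ 14] ≤ 5/16 ≈ 0.312.


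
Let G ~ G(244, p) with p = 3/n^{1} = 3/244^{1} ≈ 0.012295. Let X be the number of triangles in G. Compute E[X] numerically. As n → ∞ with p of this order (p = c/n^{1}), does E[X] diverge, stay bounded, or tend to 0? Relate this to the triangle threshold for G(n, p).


Number of potential triangles: C(244, 3) = 2391444.
Each occurs with probability p³ ≈ (0.012295)³ ≈ 1.8586357e-06.
By linearity: E[X] = C(244, 3)·p³ ≈ 2391444 · 1.8586357e-06 ≈ 4.44482.
Here α = 1, so p = 3/n is exactly at the triangle threshold p ~ 1/n. Asymptotically E[X] → c³/6 = 3³/6 = 9/2 ≈ 4.50000, a bounded constant. In this regime the triangle count is asymptotically Poisson(c³/6).

E[X] ≈ 4.44482; in regime p = Θ(1/n^{1}) E[X] stays bounded (at the triangle threshold p ~ 1/n).


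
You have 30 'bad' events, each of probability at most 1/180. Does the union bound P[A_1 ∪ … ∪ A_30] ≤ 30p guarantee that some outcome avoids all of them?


Union bound: P[∪_{i=1}^{30} A_i] ≤ Σ_i P[A_i] ≤ 30·p = 30·(1/180) = 1/6.
Numerically: 1/6 ≈ 0.1666667.
Is 1/6 < 1? YES.
Since P[∪ A_i] ≤ 1/6 < 1, the complement has P[∩ A_i^c] ≥ 1 − 1/6 = 5/6 > 0, so some outcome avoids every A_i.

30·p = 1/6 ≈ 0.1666667; existence CERTIFIED by the union bound.


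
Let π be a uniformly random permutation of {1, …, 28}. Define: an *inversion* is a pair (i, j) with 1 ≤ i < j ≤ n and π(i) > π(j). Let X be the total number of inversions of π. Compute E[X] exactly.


Write X = Σ X_I over the C(28, 2) = 378 pairs i < j, with X_I the indicator of one inversion.
There are 378 indicators.
For each fixed pair i < j, the values π(i) and π(j) are two distinct elements of {1, …, 28} in uniformly random order; by symmetry P[π(i) > π(j)] = 1/2.
By linearity: E[X] = 378 · (1/2) = C(28, 2) · (1/2) = 378/2 = 189 ≈ 189.000000.

E[X] = 189 = 189.000000.


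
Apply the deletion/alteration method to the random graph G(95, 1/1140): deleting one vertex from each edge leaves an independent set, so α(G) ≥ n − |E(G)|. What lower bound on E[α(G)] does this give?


E[|E(G)|] = C(95, 2)·p = 4465 · (1/1140) = 47/12.
E[α(G)] ≥ n − E[|E(G)|] = 95 − 47/12 = 1093/12.
Numerically: ≈ 91.083.
(This is only a lower bound; the true E[α(G)] may be larger.)

E[α(G)] ≥ 1093/12 ≈ 91.083.


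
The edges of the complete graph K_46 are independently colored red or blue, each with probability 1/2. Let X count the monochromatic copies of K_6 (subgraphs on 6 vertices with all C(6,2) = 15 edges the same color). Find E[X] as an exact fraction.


Let X = Σ_S X_S over the C(46, 6) = 9366819 subsets S of size 6, where X_S = 1 if the K_6 on S is monochromatic.
For a fixed S, the K_6 on S has C(6, 2) = 15 edges. P[all 15 edges red] = (1/2)^15, and likewise for blue, so P[monochromatic] = 2·(1/2)^15 = 2^{1 − 15} = 1/16384.
Summing: E[X] = C(46, 6) · 2^{1 − 15} = 9366819 · 1/16384 = 9366819/16384.
Numerically: E[X] ≈ 571.705261.

E[X] = C(46,6)·2^(1−C(6,2)) = 9366819/16384 ≈ 571.705261.


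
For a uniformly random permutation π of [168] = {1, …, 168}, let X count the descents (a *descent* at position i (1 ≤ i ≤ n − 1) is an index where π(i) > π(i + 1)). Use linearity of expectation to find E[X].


Write X = Σ X_I over i = 1, …, 167, with X_I the indicator of one descent.
There are 167 indicators.
For each fixed i, the pair (π(i), π(i+1)) is a uniformly random ordered pair of distinct values from {1, …, 168}; by symmetry P[π(i) > π(i+1)] = 1/2.
By linearity: E[X] = 167 · (1/2) = (168 − 1) · (1/2) = 167/2 ≈ 83.50000.

E[X] = 167/2 = 83.50000.


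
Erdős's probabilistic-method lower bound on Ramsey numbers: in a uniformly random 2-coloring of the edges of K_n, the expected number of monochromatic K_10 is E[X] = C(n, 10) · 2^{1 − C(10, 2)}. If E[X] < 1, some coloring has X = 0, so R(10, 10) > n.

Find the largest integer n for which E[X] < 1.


We need C(n, 10) · 2^{1 − 45} < 1, i.e. C(n, 10) < 2^{45 − 1} = 17592186044416.
Check values of n near the boundary:
  n = 96: C(96, 10) = 11279926456656; 11279926456656 < 17592186044416? YES
  n = 97: C(97, 10) = 12576469727536; 12576469727536 < 17592186044416? YES
  n = 98: C(98, 10) = 14005614014756; 14005614014756 < 17592186044416? YES
  n = 99: C(99, 10) = 15579278510796; 15579278510796 < 17592186044416? YES
  n = 100: C(100, 10) = 17310309456440; 17310309456440 < 17592186044416? YES
  n = 101: C(101, 10) = 19212541264840; 19212541264840 < 17592186044416? NO
  n = 102: C(102, 10) = 21300860967540; 21300860967540 < 17592186044416? NO
The largest n with C(n, 10) < 17592186044416 is n = 100 (where E[X] = 2163788682055/2199023255552 ≈ 0.983977). Hence R(10, 10) > 100, i.e. R(10, 10) ≥ 101.

Largest n = 100; hence R(10, 10) > 100.


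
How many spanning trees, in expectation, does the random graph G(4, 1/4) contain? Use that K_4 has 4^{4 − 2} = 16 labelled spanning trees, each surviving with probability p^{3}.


K_4 has 4^{4 − 2} = 16 labelled spanning trees.
For each such spanning tree H, let X_H = 1 if all 3 edges of H are present in G. Then P[X_H = 1] = p^{3} = (1/4)^{3} = 1/64.
By linearity: E[X] = Σ_H E[X_H] = 16 · p^{3} = 16 · 1/64 = 1/4.
Numerically: E[X] ≈ 0.25.

E[X] = 16 · (1/4)^{3} = 1/4 ≈ 0.25.


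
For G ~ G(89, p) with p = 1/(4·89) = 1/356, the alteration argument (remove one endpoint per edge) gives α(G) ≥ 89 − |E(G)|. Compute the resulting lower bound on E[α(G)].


E[|E(G)|] = C(89, 2)·p = 3916 · (1/356) = 11.
E[α(G)] ≥ n − E[|E(G)|] = 89 − 11 = 78.
Numerically: ≈ 78.000.
(This is only a lower bound; the true E[α(G)] may be larger.)

E[α(G)] ≥ 78 ≈ 78.000.


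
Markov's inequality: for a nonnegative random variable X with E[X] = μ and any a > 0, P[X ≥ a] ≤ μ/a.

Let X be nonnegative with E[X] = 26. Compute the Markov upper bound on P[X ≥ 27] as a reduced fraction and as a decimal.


μ = E[X] = 26, a = 27.
Markov: P[X ≥ 27] ≤ μ/a = (26)/27 = 26/27.
Numerically: ≈ 0.96296.
(Since a = 27 > μ = 26.00000, the bound 26/27 is < 1 and informative.)

P[X ≥ 27] ≤ 26/27 ≈ 0.96296.


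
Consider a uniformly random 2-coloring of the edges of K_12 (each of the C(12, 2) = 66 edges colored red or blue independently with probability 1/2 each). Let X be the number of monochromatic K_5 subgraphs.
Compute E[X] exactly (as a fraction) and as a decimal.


Let X = Σ_S X_S over the C(12, 5) = 792 subsets S of size 5, where X_S = 1 if the K_5 on S is monochromatic.
For a fixed S, the K_5 on S has C(5, 2) = 10 edges. P[all 10 edges red] = (1/2)^10, and likewise for blue, so P[monochromatic] = 2·(1/2)^10 = 2^{1 − 10} = 1/512.
By linearity of expectation: E[X] = C(12, 5) · 2^{1 − 10} = 792 · 1/512 = 99/64.
Numerically: E[X] ≈ 1.546875.

E[X] = C(12,5)·2^(1−C(5,2)) = 99/64 ≈ 1.546875.


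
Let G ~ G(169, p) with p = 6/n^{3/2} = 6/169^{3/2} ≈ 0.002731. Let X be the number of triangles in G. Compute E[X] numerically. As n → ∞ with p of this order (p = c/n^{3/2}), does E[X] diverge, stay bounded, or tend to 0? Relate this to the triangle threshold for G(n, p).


Number of potential triangles: C(169, 3) = 790244.
Each occurs with probability p³ ≈ (0.002731)³ ≈ 2.036871e-08.
By linearity: E[X] = C(169, 3)·p³ ≈ 790244 · 2.036871e-08 ≈ 0.0161.
Since α = 3/2 > 1, p = c/n^{3/2} = o(1/n) is below the triangle threshold p ~ 1/n. Asymptotically E[X] ~ (c³/6)·n^{3(1−α)} = (6³/6)·n^{-1.5} → 0, so by Markov's inequality G has no triangles w.h.p.

E[X] ≈ 0.0161; in regime p = Θ(1/n^{3/2}) E[X] tends to 0 (below the triangle threshold p ~ 1/n).


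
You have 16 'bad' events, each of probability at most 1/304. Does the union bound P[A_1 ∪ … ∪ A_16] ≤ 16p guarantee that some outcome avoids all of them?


Union bound: P[∪_{i=1}^{16} A_i] ≤ Σ_i P[A_i] ≤ 16·p = 16·(1/304) = 1/19.
Numerically: 1/19 ≈ 0.053.
Is 1/19 < 1? YES.
Since P[∪ A_i] ≤ 1/19 < 1, the complement has P[∩ A_i^c] ≥ 1 − 1/19 = 18/19 > 0, so some outcome avoids every A_i.

16·p = 1/19 ≈ 0.053; existence CERTIFIED by the union bound.


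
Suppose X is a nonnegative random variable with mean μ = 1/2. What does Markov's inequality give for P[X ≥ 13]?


μ = E[X] = 1/2, a = 13.
Markov: P[X ≥ 13] ≤ μ/a = (1/2)/13 = 1/26.
Numerically: ≈ 0.038.
(Since a = 13 > μ = 0.500, the bound 1/26 is < 1 and informative.)

P[X ≥ 13] ≤ 1/26 ≈ 0.038.
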